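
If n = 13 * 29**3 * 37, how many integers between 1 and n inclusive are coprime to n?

φ(11731109) = 11731109 · (1 − 1/13) · (1 − 1/29) · (1 − 1/37)
       = 11731109 · 12096/13949 = 10172736.

10172736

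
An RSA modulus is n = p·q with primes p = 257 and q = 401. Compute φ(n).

102400

For distinct primes, φ(pq) = (p−1)(q−1) = 256 × 400 = 102400.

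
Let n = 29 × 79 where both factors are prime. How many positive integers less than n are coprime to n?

φ(n) = (p − 1)(q − 1) = (29−1)(79−1) = 28·78 = 2184.

2184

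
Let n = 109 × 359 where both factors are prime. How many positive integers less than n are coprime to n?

φ(pq) = (p−1)(q−1) = 108 · 358 = 38664.

38664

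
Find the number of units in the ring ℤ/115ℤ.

First factor: 115 = 5 · 23.
φ(5) = 5 − 1 = 4.
φ(23) = 23 − 1 = 22.
Multiply: 4 · 22 = 88.

88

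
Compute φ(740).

288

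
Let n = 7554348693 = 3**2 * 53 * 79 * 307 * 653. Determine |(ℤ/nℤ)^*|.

φ(7554348693) = 7554348693 · (1 − 1/3) · (1 − 1/53) · (1 − 1/79) · (1 − 1/307) · (1 − 1/653)
       = 7554348693 · 1618441344/2518116231 = 4855324032.

4855324032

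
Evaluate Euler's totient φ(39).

24

39 = 3 · 13.
φ(3) = 3 − 1 = 2.
φ(13) = 13 − 1 = 12.
φ(39) = 2 × 12 = 24.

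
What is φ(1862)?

756

Factor 1862: 1862 = 2 · 7^2 · 19.
φ(1862) = 1862 · (1 − 1/2) · (1 − 1/7) · (1 − 1/19)
       = 1862 · 108/266 = 756.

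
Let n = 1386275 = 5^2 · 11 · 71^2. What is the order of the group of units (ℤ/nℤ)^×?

994000

φ(5^2) = 5^2 − 5^1 = 25 − 5 = 20.
φ(11) = 11 − 1 = 10.
φ(71^2) = 71^1·(71−1) = 71·70 = 4970.
φ(1386275) = 20 × 10 × 4970 = 994000.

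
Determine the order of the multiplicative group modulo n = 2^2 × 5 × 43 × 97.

φ(83420) = 83420 · (1 − 1/2) · (1 − 1/5) · (1 − 1/43) · (1 − 1/97)
       = 83420 · 16128/41710 = 32256.

32256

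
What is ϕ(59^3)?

φ(59^3) = 59^2·(59−1) = 3481·58 = 201898.

201898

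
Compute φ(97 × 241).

23040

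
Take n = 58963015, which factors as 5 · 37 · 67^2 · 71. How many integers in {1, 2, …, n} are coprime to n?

44573760

φ(5) = 5 − 1 = 4.
φ(37) = 37 − 1 = 36.
φ(67^2) = 67^2 − 67^1 = 4489 − 67 = 4422.
φ(71) = 71 − 1 = 70.
Multiply: 4 · 36 · 4422 · 70 = 44573760.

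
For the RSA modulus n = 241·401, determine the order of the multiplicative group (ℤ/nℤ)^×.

96000

φ(n) = (p − 1)(q − 1) = (241−1)(401−1) = 240·400 = 96000.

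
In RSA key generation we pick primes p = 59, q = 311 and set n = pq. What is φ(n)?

φ(59) = 59 − 1 = 58.
φ(311) = 311 − 1 = 310.
Since φ is multiplicative, φ(18349) = 58 · 310 = 17980.

17980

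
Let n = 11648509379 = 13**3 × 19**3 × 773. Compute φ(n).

10173372768

φ(11648509379) = 11648509379 · (1 − 1/13) · (1 − 1/19) · (1 − 1/773)
       = 11648509379 · 166752/190931 = 10173372768.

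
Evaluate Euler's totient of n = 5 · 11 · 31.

1200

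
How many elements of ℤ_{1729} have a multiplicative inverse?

Prime factorization: 1729 = 7 · 13 · 19.
φ(1729) = 1729 · (1 − 1/7) · (1 − 1/13) · (1 − 1/19)
       = 1729 · 1296/1729 = 1296.

1296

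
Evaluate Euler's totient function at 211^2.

φ(211^2) = 211^2 − 211^1 = 44521 − 211 = 44310.

44310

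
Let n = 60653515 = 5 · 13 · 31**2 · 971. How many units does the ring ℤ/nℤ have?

φ(5) = 5 − 1 = 4.
φ(13) = 13 − 1 = 12.
φ(31^2) = 31^2 − 31^1 = 961 − 31 = 930.
φ(971) = 971 − 1 = 970.
φ(60653515) = 4 × 12 × 930 × 970 = 43300800.

43300800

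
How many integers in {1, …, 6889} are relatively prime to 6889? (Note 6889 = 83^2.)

φ(83^2) = 83^1·(83−1) = 83·82 = 6806.

6806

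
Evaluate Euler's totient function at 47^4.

φ(4879681) = 4879681 · (1 − 1/47)
       = 4879681 · 46/47 = 4775858.

4775858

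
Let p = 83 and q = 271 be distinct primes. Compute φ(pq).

φ(pq) = (p−1)(q−1) = 82 · 270 = 22140.

22140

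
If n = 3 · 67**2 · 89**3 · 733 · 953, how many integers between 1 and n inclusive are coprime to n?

4295952282682368

φ(6631896736874127) = 6631896736874127 · (1 − 1/3) · (1 − 1/67) · (1 − 1/89) · (1 − 1/733) · (1 − 1/953)
       = 6631896736874127 · 8094772224/12496343061 = 4295952282682368.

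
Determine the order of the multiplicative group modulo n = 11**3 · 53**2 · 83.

φ(11^3) = 11^3 − 11^2 = 1331 − 121 = 1210.
φ(53^2) = 53^1·(53−1) = 53·52 = 2756.
φ(83) = 83 − 1 = 82.
Multiply: 1210 · 2756 · 82 = 273450320.

273450320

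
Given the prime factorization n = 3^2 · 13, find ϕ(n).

φ(3^2) = 3^1·(3−1) = 3·2 = 6.
φ(13) = 13 − 1 = 12.
Multiply: 6 · 12 = 72.

72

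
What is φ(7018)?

Prime factorization: 7018 = 2 · 11^2 · 29.
φ(7018) = 7018 · (1 − 1/2) · (1 − 1/11) · (1 − 1/29)
       = 7018 · 280/638 = 3080.

3080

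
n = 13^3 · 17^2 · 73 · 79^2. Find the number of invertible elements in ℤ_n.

244732161024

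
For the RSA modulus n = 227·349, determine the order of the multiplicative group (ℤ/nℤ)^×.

78648

φ(79223) = 79223 · (1 − 1/227) · (1 − 1/349)
       = 79223 · 78648/79223 = 78648.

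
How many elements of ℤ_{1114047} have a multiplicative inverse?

653400

1114047 = 3**3 * 11**3 * 31.
φ(3^3) = 3^3 − 3^2 = 27 − 9 = 18.
φ(11^3) = 11^3 − 11^2 = 1331 − 121 = 1210.
φ(31) = 31 − 1 = 30.
Since φ is multiplicative, φ(1114047) = 18 · 1210 · 30 = 653400.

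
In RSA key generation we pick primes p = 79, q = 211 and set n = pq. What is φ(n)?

For distinct primes, φ(pq) = (p−1)(q−1) = 78 × 210 = 16380.

16380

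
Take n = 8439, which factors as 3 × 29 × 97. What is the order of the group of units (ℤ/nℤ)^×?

φ(3) = 3 − 1 = 2.
φ(29) = 29 − 1 = 28.
φ(97) = 97 − 1 = 96.
Multiply: 2 · 28 · 96 = 5376.

5376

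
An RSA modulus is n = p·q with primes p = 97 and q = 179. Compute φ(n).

17088

φ(17363) = 17363 · (1 − 1/97) · (1 − 1/179)
       = 17363 · 17088/17363 = 17088.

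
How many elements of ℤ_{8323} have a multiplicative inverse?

Prime factorization: 8323 = 7 × 29 × 41.
φ(7) = 7 − 1 = 6.
φ(29) = 29 − 1 = 28.
φ(41) = 41 − 1 = 40.
Multiply: 6 · 28 · 40 = 6720.

6720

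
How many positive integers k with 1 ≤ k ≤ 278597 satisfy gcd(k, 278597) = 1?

226800

Factor 278597: 278597 = 11 × 19 × 31 × 43.
φ(11) = 11 − 1 = 10.
φ(19) = 19 − 1 = 18.
φ(31) = 31 − 1 = 30.
φ(43) = 43 − 1 = 42.
Multiply: 10 · 18 · 30 · 42 = 226800.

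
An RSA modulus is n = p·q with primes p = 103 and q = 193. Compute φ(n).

φ(pq) = (p−1)(q−1) = 102 · 192 = 19584.

19584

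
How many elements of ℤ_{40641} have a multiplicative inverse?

23760

Factor 40641: 40641 = 3 · 19 · 23 · 31.
φ(3) = 3 − 1 = 2.
φ(19) = 19 − 1 = 18.
φ(23) = 23 − 1 = 22.
φ(31) = 31 − 1 = 30.
φ(40641) = 2 × 18 × 22 × 30 = 23760.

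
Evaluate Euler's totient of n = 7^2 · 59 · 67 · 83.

13183632

φ(7^2) = 7^2 − 7^1 = 49 − 7 = 42.
φ(59) = 59 − 1 = 58.
φ(67) = 67 − 1 = 66.
φ(83) = 83 − 1 = 82.
Since φ is multiplicative, φ(16076851) = 42 · 58 · 66 · 82 = 13183632.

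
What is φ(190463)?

First factor: 190463 = 7**2 · 13**2 · 23.
φ(190463) = 190463 · (1 − 1/7) · (1 − 1/13) · (1 − 1/23)
       = 190463 · 1584/2093 = 144144.

144144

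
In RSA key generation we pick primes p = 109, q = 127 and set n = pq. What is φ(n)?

13608

φ(13843) = 13843 · (1 − 1/109) · (1 − 1/127)
       = 13843 · 13608/13843 = 13608.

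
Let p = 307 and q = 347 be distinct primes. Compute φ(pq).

105876

For distinct primes, φ(pq) = (p−1)(q−1) = 306 × 346 = 105876.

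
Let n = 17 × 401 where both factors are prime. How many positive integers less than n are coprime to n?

φ(n) = (p − 1)(q − 1) = (17−1)(401−1) = 16·400 = 6400.

6400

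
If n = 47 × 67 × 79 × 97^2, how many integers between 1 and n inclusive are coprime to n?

φ(2340686339) = 2340686339 · (1 − 1/47) · (1 − 1/67) · (1 − 1/79) · (1 − 1/97)
       = 2340686339 · 22733568/24130787 = 2205156096.

2205156096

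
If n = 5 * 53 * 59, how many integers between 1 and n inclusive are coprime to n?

φ(5) = 5 − 1 = 4.
φ(53) = 53 − 1 = 52.
φ(59) = 59 − 1 = 58.
Multiply: 4 · 52 · 58 = 12064.

12064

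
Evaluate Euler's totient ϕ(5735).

4320

Prime factorization: 5735 = 5 · 31 · 37.
φ(5) = 5 − 1 = 4.
φ(31) = 31 − 1 = 30.
φ(37) = 37 − 1 = 36.
φ(5735) = 4 × 30 × 36 = 4320.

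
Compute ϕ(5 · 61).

240

φ(5) = 5 − 1 = 4.
φ(61) = 61 − 1 = 60.
Since φ is multiplicative, φ(305) = 4 · 60 = 240.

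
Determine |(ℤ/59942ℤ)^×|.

59942 = 2 · 17 · 41 · 43.
φ(2) = 2 − 1 = 1.
φ(17) = 17 − 1 = 16.
φ(41) = 41 − 1 = 40.
φ(43) = 43 − 1 = 42.
Multiply: 1 · 16 · 40 · 42 = 26880.

26880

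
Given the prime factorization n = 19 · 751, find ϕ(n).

φ(14269) = 14269 · (1 − 1/19) · (1 − 1/751)
       = 14269 · 13500/14269 = 13500.

13500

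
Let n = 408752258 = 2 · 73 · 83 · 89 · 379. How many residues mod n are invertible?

196390656

φ(408752258) = 408752258 · (1 − 1/2) · (1 − 1/73) · (1 − 1/83) · (1 − 1/89) · (1 − 1/379)
       = 408752258 · 196390656/408752258 = 196390656.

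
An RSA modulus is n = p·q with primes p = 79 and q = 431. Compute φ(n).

33540

φ(n) = (p − 1)(q − 1) = (79−1)(431−1) = 78·430 = 33540.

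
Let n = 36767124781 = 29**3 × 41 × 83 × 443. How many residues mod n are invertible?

φ(29^3) = 29^3 − 29^2 = 24389 − 841 = 23548.
φ(41) = 41 − 1 = 40.
φ(83) = 83 − 1 = 82.
φ(443) = 443 − 1 = 442.
Since φ is multiplicative, φ(36767124781) = 23548 · 40 · 82 · 442 = 34138948480.

34138948480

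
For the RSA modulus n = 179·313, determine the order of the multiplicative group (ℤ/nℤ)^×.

55536

φ(179) = 179 − 1 = 178.
φ(313) = 313 − 1 = 312.
φ(56027) = 178 × 312 = 55536.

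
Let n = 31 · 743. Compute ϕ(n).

22260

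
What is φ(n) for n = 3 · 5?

φ(3) = 3 − 1 = 2.
φ(5) = 5 − 1 = 4.
Since φ is multiplicative, φ(15) = 2 · 4 = 8.

8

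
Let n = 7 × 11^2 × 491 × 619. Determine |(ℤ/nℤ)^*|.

φ(257427863) = 257427863 · (1 − 1/7) · (1 − 1/11) · (1 − 1/491) · (1 − 1/619)
       = 257427863 · 18169200/23402533 = 199861200.

199861200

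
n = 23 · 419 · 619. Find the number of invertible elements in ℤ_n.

φ(5965303) = 5965303 · (1 − 1/23) · (1 − 1/419) · (1 − 1/619)
       = 5965303 · 5683128/5965303 = 5683128.

5683128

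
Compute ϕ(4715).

3520

4715 = 5 · 23 · 41.
φ(5) = 5 − 1 = 4.
φ(23) = 23 − 1 = 22.
φ(41) = 41 − 1 = 40.
Since φ is multiplicative, φ(4715) = 4 · 22 · 40 = 3520.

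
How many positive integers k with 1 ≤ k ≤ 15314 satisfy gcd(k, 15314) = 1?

6480

Factor 15314: 15314 = 2 * 13 * 19 * 31.
φ(15314) = 15314 · (1 − 1/2) · (1 − 1/13) · (1 − 1/19) · (1 − 1/31)
       = 15314 · 6480/15314 = 6480.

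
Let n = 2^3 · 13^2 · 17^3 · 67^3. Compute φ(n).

854861889024

φ(1997780932888) = 1997780932888 · (1 − 1/2) · (1 − 1/13) · (1 − 1/17) · (1 − 1/67)
       = 1997780932888 · 12672/29614 = 854861889024.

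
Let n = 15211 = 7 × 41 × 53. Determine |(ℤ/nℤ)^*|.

12480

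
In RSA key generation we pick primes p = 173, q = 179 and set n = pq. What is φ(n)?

30616

φ(173) = 173 − 1 = 172.
φ(179) = 179 − 1 = 178.
φ(30967) = 172 × 178 = 30616.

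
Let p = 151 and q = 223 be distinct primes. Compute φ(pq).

33300

φ(33673) = 33673 · (1 − 1/151) · (1 − 1/223)
       = 33673 · 33300/33673 = 33300.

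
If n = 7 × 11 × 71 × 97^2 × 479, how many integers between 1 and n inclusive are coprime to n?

φ(24639282437) = 24639282437 · (1 − 1/7) · (1 − 1/11) · (1 − 1/71) · (1 − 1/97) · (1 − 1/479)
       = 24639282437 · 192729600/254013221 = 18694771200.

18694771200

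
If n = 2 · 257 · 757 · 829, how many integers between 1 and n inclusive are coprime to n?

φ(322562242) = 322562242 · (1 − 1/2) · (1 − 1/257) · (1 − 1/757) · (1 − 1/829)
       = 322562242 · 160247808/322562242 = 160247808.

160247808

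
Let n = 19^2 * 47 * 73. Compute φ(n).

1132704

φ(19^2) = 19^1·(19−1) = 19·18 = 342.
φ(47) = 47 − 1 = 46.
φ(73) = 73 − 1 = 72.
Since φ is multiplicative, φ(1238591) = 342 · 46 · 72 = 1132704.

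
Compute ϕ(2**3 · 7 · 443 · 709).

φ(2^3) = 2^3 − 2^2 = 8 − 4 = 4.
φ(7) = 7 − 1 = 6.
φ(443) = 443 − 1 = 442.
φ(709) = 709 − 1 = 708.
Multiply: 4 · 6 · 442 · 708 = 7510464.

7510464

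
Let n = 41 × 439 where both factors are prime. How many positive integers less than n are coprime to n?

17520

For distinct primes, φ(pq) = (p−1)(q−1) = 40 × 438 = 17520.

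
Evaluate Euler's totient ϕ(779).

720

First factor: 779 = 19 * 41.
φ(19) = 19 − 1 = 18.
φ(41) = 41 − 1 = 40.
φ(779) = 18 × 40 = 720.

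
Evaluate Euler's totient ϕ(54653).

50400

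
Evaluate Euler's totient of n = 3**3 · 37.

648

φ(3^3) = 3^3 − 3^2 = 27 − 9 = 18.
φ(37) = 37 − 1 = 36.
φ(999) = 18 × 36 = 648.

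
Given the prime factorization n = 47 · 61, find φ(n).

2760

φ(47) = 47 − 1 = 46.
φ(61) = 61 − 1 = 60.
φ(2867) = 46 × 60 = 2760.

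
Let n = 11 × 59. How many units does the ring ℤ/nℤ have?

φ(11) = 11 − 1 = 10.
φ(59) = 59 − 1 = 58.
Since φ is multiplicative, φ(649) = 10 · 58 = 580.

580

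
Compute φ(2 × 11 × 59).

φ(1298) = 1298 · (1 − 1/2) · (1 − 1/11) · (1 − 1/59)
       = 1298 · 580/1298 = 580.

580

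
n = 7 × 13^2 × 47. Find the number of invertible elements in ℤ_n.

φ(55601) = 55601 · (1 − 1/7) · (1 − 1/13) · (1 − 1/47)
       = 55601 · 3312/4277 = 43056.

43056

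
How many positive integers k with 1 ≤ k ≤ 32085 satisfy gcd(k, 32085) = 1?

15840

32085 = 3**2 * 5 * 23 * 31.
φ(32085) = 32085 · (1 − 1/3) · (1 − 1/5) · (1 − 1/23) · (1 − 1/31)
       = 32085 · 5280/10695 = 15840.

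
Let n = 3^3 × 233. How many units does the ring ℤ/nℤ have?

4176

φ(6291) = 6291 · (1 − 1/3) · (1 − 1/233)
       = 6291 · 464/699 = 4176.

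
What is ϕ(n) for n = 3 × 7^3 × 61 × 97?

3386880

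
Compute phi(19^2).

φ(19^2) = 19^2 − 19^1 = 361 − 19 = 342.

342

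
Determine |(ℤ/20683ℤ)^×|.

18144

Factor 20683: 20683 = 13 * 37 * 43.
φ(20683) = 20683 · (1 − 1/13) · (1 − 1/37) · (1 − 1/43)
       = 20683 · 18144/20683 = 18144.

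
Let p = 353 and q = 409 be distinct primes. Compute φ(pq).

143616

φ(353) = 353 − 1 = 352.
φ(409) = 409 − 1 = 408.
Since φ is multiplicative, φ(144377) = 352 · 408 = 143616.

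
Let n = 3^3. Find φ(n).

φ(3^3) = 3^3 − 3^2 = 27 − 9 = 18.

18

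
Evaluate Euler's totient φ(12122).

First factor: 12122 = 2 * 11 * 19 * 29.
φ(2) = 2 − 1 = 1.
φ(11) = 11 − 1 = 10.
φ(19) = 19 − 1 = 18.
φ(29) = 29 − 1 = 28.
φ(12122) = 1 × 10 × 18 × 28 = 5040.

5040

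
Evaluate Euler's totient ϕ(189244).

77440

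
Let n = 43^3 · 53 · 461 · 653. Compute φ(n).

1211141742720

φ(1268514228743) = 1268514228743 · (1 − 1/43) · (1 − 1/53) · (1 − 1/461) · (1 − 1/653)
       = 1268514228743 · 655025280/686054207 = 1211141742720.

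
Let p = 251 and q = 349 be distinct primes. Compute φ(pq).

87000

φ(n) = (p − 1)(q − 1) = (251−1)(349−1) = 250·348 = 87000.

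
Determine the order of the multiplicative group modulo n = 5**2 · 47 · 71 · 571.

36708000

φ(47635675) = 47635675 · (1 − 1/5) · (1 − 1/47) · (1 − 1/71) · (1 − 1/571)
       = 47635675 · 7341600/9527135 = 36708000.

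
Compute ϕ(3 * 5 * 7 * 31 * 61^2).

φ(3) = 3 − 1 = 2.
φ(5) = 5 − 1 = 4.
φ(7) = 7 − 1 = 6.
φ(31) = 31 − 1 = 30.
φ(61^2) = 61^1·(61−1) = 61·60 = 3660.
φ(12111855) = 2 × 4 × 6 × 30 × 3660 = 5270400.

5270400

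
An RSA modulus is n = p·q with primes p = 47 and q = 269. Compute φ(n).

φ(12643) = 12643 · (1 − 1/47) · (1 − 1/269)
       = 12643 · 12328/12643 = 12328.

12328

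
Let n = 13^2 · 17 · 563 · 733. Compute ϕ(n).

1026814464

φ(1185626767) = 1185626767 · (1 − 1/13) · (1 − 1/17) · (1 − 1/563) · (1 − 1/733)
       = 1185626767 · 78985728/91202059 = 1026814464.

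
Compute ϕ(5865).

2816

Prime factorization: 5865 = 3 · 5 · 17 · 23.
φ(3) = 3 − 1 = 2.
φ(5) = 5 − 1 = 4.
φ(17) = 17 − 1 = 16.
φ(23) = 23 − 1 = 22.
Since φ is multiplicative, φ(5865) = 2 · 4 · 16 · 22 = 2816.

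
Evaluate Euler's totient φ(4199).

3456

4199 = 13 * 17 * 19.
φ(4199) = 4199 · (1 − 1/13) · (1 − 1/17) · (1 − 1/19)
       = 4199 · 3456/4199 = 3456.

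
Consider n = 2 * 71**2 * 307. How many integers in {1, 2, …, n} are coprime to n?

1520820

φ(3095174) = 3095174 · (1 − 1/2) · (1 − 1/71) · (1 − 1/307)
       = 3095174 · 21420/43594 = 1520820.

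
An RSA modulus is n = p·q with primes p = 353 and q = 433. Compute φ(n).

152064

φ(n) = (p − 1)(q − 1) = (353−1)(433−1) = 352·432 = 152064.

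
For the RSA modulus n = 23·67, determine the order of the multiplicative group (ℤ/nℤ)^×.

1452

φ(pq) = (p−1)(q−1) = 22 · 66 = 1452.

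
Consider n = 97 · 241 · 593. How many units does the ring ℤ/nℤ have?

13639680

φ(97) = 97 − 1 = 96.
φ(241) = 241 − 1 = 240.
φ(593) = 593 − 1 = 592.
Since φ is multiplicative, φ(13862561) = 96 · 240 · 592 = 13639680.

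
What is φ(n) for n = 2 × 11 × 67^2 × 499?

22021560

φ(2) = 2 − 1 = 1.
φ(11) = 11 − 1 = 10.
φ(67^2) = 67^2 − 67^1 = 4489 − 67 = 4422.
φ(499) = 499 − 1 = 498.
φ(49280242) = 1 × 10 × 4422 × 498 = 22021560.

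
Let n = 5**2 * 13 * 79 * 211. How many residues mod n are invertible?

φ(5^2) = 5^1·(5−1) = 5·4 = 20.
φ(13) = 13 − 1 = 12.
φ(79) = 79 − 1 = 78.
φ(211) = 211 − 1 = 210.
φ(5417425) = 20 × 12 × 78 × 210 = 3931200.

3931200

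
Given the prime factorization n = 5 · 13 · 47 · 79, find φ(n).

172224

φ(241345) = 241345 · (1 − 1/5) · (1 − 1/13) · (1 − 1/47) · (1 − 1/79)
       = 241345 · 172224/241345 = 172224.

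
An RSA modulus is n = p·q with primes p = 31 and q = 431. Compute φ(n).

φ(n) = (p − 1)(q − 1) = (31−1)(431−1) = 30·430 = 12900.

12900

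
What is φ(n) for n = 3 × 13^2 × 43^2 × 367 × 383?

78780147264

φ(131767925523) = 131767925523 · (1 − 1/3) · (1 − 1/13) · (1 − 1/43) · (1 − 1/367) · (1 − 1/383)
       = 131767925523 · 140930496/235720797 = 78780147264.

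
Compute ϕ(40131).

21168

Factor 40131: 40131 = 3^2 × 7^3 × 13.
φ(3^2) = 3^2 − 3^1 = 9 − 3 = 6.
φ(7^3) = 7^3 − 7^2 = 343 − 49 = 294.
φ(13) = 13 − 1 = 12.
Multiply: 6 · 294 · 12 = 21168.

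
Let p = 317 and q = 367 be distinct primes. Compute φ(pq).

115656

φ(pq) = (p−1)(q−1) = 316 · 366 = 115656.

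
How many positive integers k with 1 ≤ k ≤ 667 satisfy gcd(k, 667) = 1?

616

Prime factorization: 667 = 23 · 29.
φ(667) = 667 · (1 − 1/23) · (1 − 1/29)
       = 667 · 616/667 = 616.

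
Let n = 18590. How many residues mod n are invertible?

6240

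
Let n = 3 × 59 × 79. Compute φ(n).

9048

φ(13983) = 13983 · (1 − 1/3) · (1 − 1/59) · (1 − 1/79)
       = 13983 · 9048/13983 = 9048.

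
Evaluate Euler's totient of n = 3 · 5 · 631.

φ(3) = 3 − 1 = 2.
φ(5) = 5 − 1 = 4.
φ(631) = 631 − 1 = 630.
Multiply: 2 · 4 · 630 = 5040.

5040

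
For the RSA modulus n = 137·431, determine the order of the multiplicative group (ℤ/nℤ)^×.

58480

For distinct primes, φ(pq) = (p−1)(q−1) = 136 × 430 = 58480.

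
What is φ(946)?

420

First factor: 946 = 2 × 11 × 43.
φ(946) = 946 · (1 − 1/2) · (1 − 1/11) · (1 − 1/43)
       = 946 · 420/946 = 420.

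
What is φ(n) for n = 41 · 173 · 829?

5696640

φ(41) = 41 − 1 = 40.
φ(173) = 173 − 1 = 172.
φ(829) = 829 − 1 = 828.
Since φ is multiplicative, φ(5880097) = 40 · 172 · 828 = 5696640.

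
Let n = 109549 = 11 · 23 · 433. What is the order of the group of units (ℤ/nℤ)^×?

φ(11) = 11 − 1 = 10.
φ(23) = 23 − 1 = 22.
φ(433) = 433 − 1 = 432.
Since φ is multiplicative, φ(109549) = 10 · 22 · 432 = 95040.

95040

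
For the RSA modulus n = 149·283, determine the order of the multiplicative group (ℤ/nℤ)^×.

41736

φ(149) = 149 − 1 = 148.
φ(283) = 283 − 1 = 282.
φ(42167) = 148 × 282 = 41736.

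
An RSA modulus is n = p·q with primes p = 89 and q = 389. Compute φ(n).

φ(pq) = (p−1)(q−1) = 88 · 388 = 34144.

34144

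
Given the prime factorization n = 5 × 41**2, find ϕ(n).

6560

φ(8405) = 8405 · (1 − 1/5) · (1 − 1/41)
       = 8405 · 160/205 = 6560.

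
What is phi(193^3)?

7151808

φ(7189057) = 7189057 · (1 − 1/193)
       = 7189057 · 192/193 = 7151808.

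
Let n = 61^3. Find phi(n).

φ(61^3) = 61^3 − 61^2 = 226981 − 3721 = 223260.

223260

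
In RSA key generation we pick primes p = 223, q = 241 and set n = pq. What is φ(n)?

φ(223) = 223 − 1 = 222.
φ(241) = 241 − 1 = 240.
Multiply: 222 · 240 = 53280.

53280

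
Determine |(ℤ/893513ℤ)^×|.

First factor: 893513 = 19 * 31 * 37 * 41.
φ(893513) = 893513 · (1 − 1/19) · (1 − 1/31) · (1 − 1/37) · (1 − 1/41)
       = 893513 · 777600/893513 = 777600.

777600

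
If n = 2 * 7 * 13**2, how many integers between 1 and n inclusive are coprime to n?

936

φ(2) = 2 − 1 = 1.
φ(7) = 7 − 1 = 6.
φ(13^2) = 13^2 − 13^1 = 169 − 13 = 156.
φ(2366) = 1 × 6 × 156 = 936.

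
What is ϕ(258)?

84

First factor: 258 = 2 × 3 × 43.
φ(258) = 258 · (1 − 1/2) · (1 − 1/3) · (1 − 1/43)
       = 258 · 84/258 = 84.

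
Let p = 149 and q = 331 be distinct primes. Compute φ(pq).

φ(pq) = (p−1)(q−1) = 148 · 330 = 48840.

48840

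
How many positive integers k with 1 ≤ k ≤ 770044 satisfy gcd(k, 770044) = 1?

770044 = 2**2 · 11**2 · 37 · 43.
φ(770044) = 770044 · (1 − 1/2) · (1 − 1/11) · (1 − 1/37) · (1 − 1/43)
       = 770044 · 15120/35002 = 332640.

332640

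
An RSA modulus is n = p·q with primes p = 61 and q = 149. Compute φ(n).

8880

For distinct primes, φ(pq) = (p−1)(q−1) = 60 × 148 = 8880.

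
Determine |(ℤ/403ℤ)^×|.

Factor 403: 403 = 13 * 31.
φ(13) = 13 − 1 = 12.
φ(31) = 31 − 1 = 30.
Multiply: 12 · 30 = 360.

360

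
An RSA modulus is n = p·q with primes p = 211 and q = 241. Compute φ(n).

φ(pq) = (p−1)(q−1) = 210 · 240 = 50400.

50400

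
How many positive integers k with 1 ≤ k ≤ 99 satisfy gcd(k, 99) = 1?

99 = 3**2 × 11.
φ(99) = 99 · (1 − 1/3) · (1 − 1/11)
       = 99 · 20/33 = 60.

60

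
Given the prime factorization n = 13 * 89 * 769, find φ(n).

φ(13) = 13 − 1 = 12.
φ(89) = 89 − 1 = 88.
φ(769) = 769 − 1 = 768.
φ(889733) = 12 × 88 × 768 = 811008.

811008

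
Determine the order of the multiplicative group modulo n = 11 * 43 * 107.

φ(50611) = 50611 · (1 − 1/11) · (1 − 1/43) · (1 − 1/107)
       = 50611 · 44520/50611 = 44520.

44520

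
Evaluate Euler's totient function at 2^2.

2

φ(4) = 4 · (1 − 1/2)
       = 4 · 1/2 = 2.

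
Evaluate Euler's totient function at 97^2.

9312

φ(97^2) = 97^2 − 97^1 = 9409 − 97 = 9312.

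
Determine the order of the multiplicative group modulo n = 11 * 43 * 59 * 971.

φ(27097697) = 27097697 · (1 − 1/11) · (1 − 1/43) · (1 − 1/59) · (1 − 1/971)
       = 27097697 · 23629200/27097697 = 23629200.

23629200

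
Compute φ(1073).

Prime factorization: 1073 = 29 × 37.
φ(29) = 29 − 1 = 28.
φ(37) = 37 − 1 = 36.
φ(1073) = 28 × 36 = 1008.

1008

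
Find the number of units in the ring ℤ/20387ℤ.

18144

First factor: 20387 = 19 × 29 × 37.
φ(19) = 19 − 1 = 18.
φ(29) = 29 − 1 = 28.
φ(37) = 37 − 1 = 36.
Since φ is multiplicative, φ(20387) = 18 · 28 · 36 = 18144.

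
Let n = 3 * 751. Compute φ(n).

1500

φ(3) = 3 − 1 = 2.
φ(751) = 751 − 1 = 750.
Since φ is multiplicative, φ(2253) = 2 · 750 = 1500.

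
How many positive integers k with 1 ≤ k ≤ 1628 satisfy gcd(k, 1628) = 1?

720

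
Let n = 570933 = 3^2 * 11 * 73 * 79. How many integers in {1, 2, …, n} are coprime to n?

336960

φ(3^2) = 3^1·(3−1) = 3·2 = 6.
φ(11) = 11 − 1 = 10.
φ(73) = 73 − 1 = 72.
φ(79) = 79 − 1 = 78.
Multiply: 6 · 10 · 72 · 78 = 336960.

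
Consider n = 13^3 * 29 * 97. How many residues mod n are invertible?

φ(6180161) = 6180161 · (1 − 1/13) · (1 − 1/29) · (1 − 1/97)
       = 6180161 · 32256/36569 = 5451264.

5451264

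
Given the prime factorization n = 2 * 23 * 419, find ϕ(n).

φ(2) = 2 − 1 = 1.
φ(23) = 23 − 1 = 22.
φ(419) = 419 − 1 = 418.
Since φ is multiplicative, φ(19274) = 1 · 22 · 418 = 9196.

9196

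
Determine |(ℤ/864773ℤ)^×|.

628992

Factor 864773: 864773 = 7 · 13^2 · 17 · 43.
φ(7) = 7 − 1 = 6.
φ(13^2) = 13^2 − 13^1 = 169 − 13 = 156.
φ(17) = 17 − 1 = 16.
φ(43) = 43 − 1 = 42.
Multiply: 6 · 156 · 16 · 42 = 628992.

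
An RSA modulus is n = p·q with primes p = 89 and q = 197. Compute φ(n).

17248

φ(pq) = (p−1)(q−1) = 88 · 196 = 17248.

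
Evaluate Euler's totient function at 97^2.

9312

φ(9409) = 9409 · (1 − 1/97)
       = 9409 · 96/97 = 9312.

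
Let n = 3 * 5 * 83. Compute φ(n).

656

φ(1245) = 1245 · (1 − 1/3) · (1 − 1/5) · (1 − 1/83)
       = 1245 · 656/1245 = 656.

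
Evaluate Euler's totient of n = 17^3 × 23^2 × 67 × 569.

φ(99080800171) = 99080800171 · (1 − 1/17) · (1 − 1/23) · (1 − 1/67) · (1 − 1/569)
       = 99080800171 · 13195776/14906093 = 87712323072.

87712323072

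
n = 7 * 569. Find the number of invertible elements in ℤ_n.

φ(3983) = 3983 · (1 − 1/7) · (1 − 1/569)
       = 3983 · 3408/3983 = 3408.

3408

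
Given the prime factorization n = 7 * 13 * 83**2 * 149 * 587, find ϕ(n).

φ(54830467237) = 54830467237 · (1 − 1/7) · (1 − 1/13) · (1 − 1/83) · (1 − 1/149) · (1 − 1/587)
       = 54830467237 · 512042112/660608039 = 42499495296.

42499495296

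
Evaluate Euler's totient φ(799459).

First factor: 799459 = 17 · 31 · 37 · 41.
φ(17) = 17 − 1 = 16.
φ(31) = 31 − 1 = 30.
φ(37) = 37 − 1 = 36.
φ(41) = 41 − 1 = 40.
φ(799459) = 16 × 30 × 36 × 40 = 691200.

691200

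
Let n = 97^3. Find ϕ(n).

903264

φ(97^3) = 97^3 − 97^2 = 912673 − 9409 = 903264.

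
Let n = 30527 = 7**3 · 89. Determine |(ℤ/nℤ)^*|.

φ(7^3) = 7^3 − 7^2 = 343 − 49 = 294.
φ(89) = 89 − 1 = 88.
Since φ is multiplicative, φ(30527) = 294 · 88 = 25872.

25872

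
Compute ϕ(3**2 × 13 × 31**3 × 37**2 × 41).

φ(195640267563) = 195640267563 · (1 − 1/3) · (1 − 1/13) · (1 − 1/31) · (1 − 1/37) · (1 − 1/41)
       = 195640267563 · 1036800/1834053 = 110596492800.

110596492800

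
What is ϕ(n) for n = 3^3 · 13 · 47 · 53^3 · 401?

580532659200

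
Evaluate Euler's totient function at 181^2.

φ(181^2) = 181^1·(181−1) = 181·180 = 32580.

32580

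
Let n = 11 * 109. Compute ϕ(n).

1080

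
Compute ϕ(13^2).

φ(169) = 169 · (1 − 1/13)
       = 169 · 12/13 = 156.

156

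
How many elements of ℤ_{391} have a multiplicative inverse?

352

391 = 17 · 23.
φ(17) = 17 − 1 = 16.
φ(23) = 23 − 1 = 22.
Since φ is multiplicative, φ(391) = 16 · 22 = 352.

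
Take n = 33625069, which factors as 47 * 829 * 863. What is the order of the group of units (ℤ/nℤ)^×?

φ(47) = 47 − 1 = 46.
φ(829) = 829 − 1 = 828.
φ(863) = 863 − 1 = 862.
Multiply: 46 · 828 · 862 = 32831856.

32831856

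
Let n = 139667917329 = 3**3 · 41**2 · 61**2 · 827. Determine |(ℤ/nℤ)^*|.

φ(139667917329) = 139667917329 · (1 − 1/3) · (1 − 1/41) · (1 − 1/61) · (1 − 1/827)
       = 139667917329 · 3964800/6204981 = 89243683200.

89243683200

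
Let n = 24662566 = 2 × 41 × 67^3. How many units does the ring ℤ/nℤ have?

φ(24662566) = 24662566 · (1 − 1/2) · (1 − 1/41) · (1 − 1/67)
       = 24662566 · 2640/5494 = 11850960.

11850960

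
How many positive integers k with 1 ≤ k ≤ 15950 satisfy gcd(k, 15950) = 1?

First factor: 15950 = 2 × 5**2 × 11 × 29.
φ(15950) = 15950 · (1 − 1/2) · (1 − 1/5) · (1 − 1/11) · (1 − 1/29)
       = 15950 · 1120/3190 = 5600.

5600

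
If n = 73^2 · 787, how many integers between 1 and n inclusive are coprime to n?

4131216

φ(73^2) = 73^1·(73−1) = 73·72 = 5256.
φ(787) = 787 − 1 = 786.
φ(4193923) = 5256 × 786 = 4131216.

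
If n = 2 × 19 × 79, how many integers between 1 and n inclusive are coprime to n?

φ(3002) = 3002 · (1 − 1/2) · (1 − 1/19) · (1 − 1/79)
       = 3002 · 1404/3002 = 1404.

1404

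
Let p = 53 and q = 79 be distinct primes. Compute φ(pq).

φ(n) = (p − 1)(q − 1) = (53−1)(79−1) = 52·78 = 4056.

4056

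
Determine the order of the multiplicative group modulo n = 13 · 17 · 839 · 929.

149311488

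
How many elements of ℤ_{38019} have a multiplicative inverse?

22176

Factor 38019: 38019 = 3 * 19 * 23 * 29.
φ(38019) = 38019 · (1 − 1/3) · (1 − 1/19) · (1 − 1/23) · (1 − 1/29)
       = 38019 · 22176/38019 = 22176.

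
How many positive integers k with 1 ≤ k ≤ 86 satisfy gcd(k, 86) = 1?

42

86 = 2 · 43.
φ(86) = 86 · (1 − 1/2) · (1 − 1/43)
       = 86 · 42/86 = 42.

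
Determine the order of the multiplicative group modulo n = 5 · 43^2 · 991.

φ(9161795) = 9161795 · (1 − 1/5) · (1 − 1/43) · (1 − 1/991)
       = 9161795 · 166320/213065 = 7151760.

7151760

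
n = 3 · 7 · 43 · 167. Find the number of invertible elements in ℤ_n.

83664

φ(150801) = 150801 · (1 − 1/3) · (1 − 1/7) · (1 − 1/43) · (1 − 1/167)
       = 150801 · 83664/150801 = 83664.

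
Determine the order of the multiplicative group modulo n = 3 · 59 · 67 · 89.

φ(1055451) = 1055451 · (1 − 1/3) · (1 − 1/59) · (1 − 1/67) · (1 − 1/89)
       = 1055451 · 673728/1055451 = 673728.

673728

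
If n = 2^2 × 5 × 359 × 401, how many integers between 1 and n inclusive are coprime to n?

1145600

φ(2^2) = 2^2 − 2^1 = 4 − 2 = 2.
φ(5) = 5 − 1 = 4.
φ(359) = 359 − 1 = 358.
φ(401) = 401 − 1 = 400.
Multiply: 2 · 4 · 358 · 400 = 1145600.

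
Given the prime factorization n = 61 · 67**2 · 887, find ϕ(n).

235073520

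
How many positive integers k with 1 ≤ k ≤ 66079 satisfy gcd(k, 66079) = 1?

First factor: 66079 = 13^2 × 17 × 23.
φ(13^2) = 13^2 − 13^1 = 169 − 13 = 156.
φ(17) = 17 − 1 = 16.
φ(23) = 23 − 1 = 22.
Since φ is multiplicative, φ(66079) = 156 · 16 · 22 = 54912.

54912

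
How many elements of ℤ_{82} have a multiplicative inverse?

82 = 2 · 41.
φ(2) = 2 − 1 = 1.
φ(41) = 41 − 1 = 40.
Since φ is multiplicative, φ(82) = 1 · 40 = 40.

40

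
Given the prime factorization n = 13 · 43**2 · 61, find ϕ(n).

1300320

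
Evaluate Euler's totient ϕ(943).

Prime factorization: 943 = 23 · 41.
φ(943) = 943 · (1 − 1/23) · (1 − 1/41)
       = 943 · 880/943 = 880.

880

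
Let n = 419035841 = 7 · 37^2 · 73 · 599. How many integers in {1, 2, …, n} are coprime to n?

344103552

φ(419035841) = 419035841 · (1 − 1/7) · (1 − 1/37) · (1 − 1/73) · (1 − 1/599)
       = 419035841 · 9300096/11325293 = 344103552.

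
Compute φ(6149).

5040

Factor 6149: 6149 = 11 × 13 × 43.
φ(11) = 11 − 1 = 10.
φ(13) = 13 − 1 = 12.
φ(43) = 43 − 1 = 42.
φ(6149) = 10 × 12 × 42 = 5040.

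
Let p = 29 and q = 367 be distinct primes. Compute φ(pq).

10248

φ(29) = 29 − 1 = 28.
φ(367) = 367 − 1 = 366.
Multiply: 28 · 366 = 10248.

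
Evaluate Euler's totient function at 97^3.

903264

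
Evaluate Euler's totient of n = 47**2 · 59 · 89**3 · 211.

φ(19386535409929) = 19386535409929 · (1 − 1/47) · (1 − 1/59) · (1 − 1/89) · (1 − 1/211)
       = 19386535409929 · 49304640/52074167 = 18355476511680.

18355476511680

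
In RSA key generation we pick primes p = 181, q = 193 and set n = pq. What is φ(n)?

34560

φ(n) = (p − 1)(q − 1) = (181−1)(193−1) = 180·192 = 34560.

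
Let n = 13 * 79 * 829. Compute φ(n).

775008

φ(13) = 13 − 1 = 12.
φ(79) = 79 − 1 = 78.
φ(829) = 829 − 1 = 828.
φ(851383) = 12 × 78 × 828 = 775008.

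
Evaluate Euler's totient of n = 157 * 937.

146016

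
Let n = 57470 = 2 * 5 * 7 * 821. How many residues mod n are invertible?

19680

φ(57470) = 57470 · (1 − 1/2) · (1 − 1/5) · (1 − 1/7) · (1 − 1/821)
       = 57470 · 19680/57470 = 19680.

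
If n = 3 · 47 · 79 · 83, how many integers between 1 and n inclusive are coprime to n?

φ(924537) = 924537 · (1 − 1/3) · (1 − 1/47) · (1 − 1/79) · (1 − 1/83)
       = 924537 · 588432/924537 = 588432.

588432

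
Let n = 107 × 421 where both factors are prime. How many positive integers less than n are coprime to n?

44520

For distinct primes, φ(pq) = (p−1)(q−1) = 106 × 420 = 44520.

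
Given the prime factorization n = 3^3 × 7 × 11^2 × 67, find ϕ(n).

784080

φ(3^3) = 3^2·(3−1) = 9·2 = 18.
φ(7) = 7 − 1 = 6.
φ(11^2) = 11^2 − 11^1 = 121 − 11 = 110.
φ(67) = 67 − 1 = 66.
Multiply: 18 · 6 · 110 · 66 = 784080.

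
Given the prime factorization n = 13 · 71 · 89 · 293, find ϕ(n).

φ(24069071) = 24069071 · (1 − 1/13) · (1 − 1/71) · (1 − 1/89) · (1 − 1/293)
       = 24069071 · 21584640/24069071 = 21584640.

21584640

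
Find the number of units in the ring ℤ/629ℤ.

576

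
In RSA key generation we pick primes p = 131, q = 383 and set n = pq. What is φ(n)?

φ(pq) = (p−1)(q−1) = 130 · 382 = 49660.

49660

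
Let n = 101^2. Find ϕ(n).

10100

φ(101^2) = 101^2 − 101^1 = 10201 − 101 = 10100.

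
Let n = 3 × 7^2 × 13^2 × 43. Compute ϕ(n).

φ(1068249) = 1068249 · (1 − 1/3) · (1 − 1/7) · (1 − 1/13) · (1 − 1/43)
       = 1068249 · 6048/11739 = 550368.

550368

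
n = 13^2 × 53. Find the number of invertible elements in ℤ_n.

8112

φ(13^2) = 13^2 − 13^1 = 169 − 13 = 156.
φ(53) = 53 − 1 = 52.
Multiply: 156 · 52 = 8112.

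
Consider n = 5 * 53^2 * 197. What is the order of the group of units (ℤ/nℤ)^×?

φ(5) = 5 − 1 = 4.
φ(53^2) = 53^1·(53−1) = 53·52 = 2756.
φ(197) = 197 − 1 = 196.
Since φ is multiplicative, φ(2766865) = 4 · 2756 · 196 = 2160704.

2160704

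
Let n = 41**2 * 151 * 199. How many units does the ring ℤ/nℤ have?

φ(50512369) = 50512369 · (1 − 1/41) · (1 − 1/151) · (1 − 1/199)
       = 50512369 · 1188000/1232009 = 48708000.

48708000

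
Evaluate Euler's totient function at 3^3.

18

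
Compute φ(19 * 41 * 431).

309600

φ(335749) = 335749 · (1 − 1/19) · (1 − 1/41) · (1 − 1/431)
       = 335749 · 309600/335749 = 309600.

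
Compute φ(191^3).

6931390

φ(191^3) = 191^2·(191−1) = 36481·190 = 6931390.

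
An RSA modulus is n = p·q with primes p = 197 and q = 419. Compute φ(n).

81928

For distinct primes, φ(pq) = (p−1)(q−1) = 196 × 418 = 81928.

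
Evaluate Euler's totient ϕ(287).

Factor 287: 287 = 7 * 41.
φ(7) = 7 − 1 = 6.
φ(41) = 41 − 1 = 40.
Since φ is multiplicative, φ(287) = 6 · 40 = 240.

240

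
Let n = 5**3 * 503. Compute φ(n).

φ(62875) = 62875 · (1 − 1/5) · (1 − 1/503)
       = 62875 · 2008/2515 = 50200.

50200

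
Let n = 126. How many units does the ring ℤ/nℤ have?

126 = 2 · 3**2 · 7.
φ(126) = 126 · (1 − 1/2) · (1 − 1/3) · (1 − 1/7)
       = 126 · 12/42 = 36.

36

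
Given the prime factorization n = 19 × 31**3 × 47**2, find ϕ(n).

1121948280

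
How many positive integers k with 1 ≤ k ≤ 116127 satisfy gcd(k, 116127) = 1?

First factor: 116127 = 3^3 * 11 * 17 * 23.
φ(116127) = 116127 · (1 − 1/3) · (1 − 1/11) · (1 − 1/17) · (1 − 1/23)
       = 116127 · 7040/12903 = 63360.

63360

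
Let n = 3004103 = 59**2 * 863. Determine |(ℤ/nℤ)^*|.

2949764

φ(3004103) = 3004103 · (1 − 1/59) · (1 − 1/863)
       = 3004103 · 49996/50917 = 2949764.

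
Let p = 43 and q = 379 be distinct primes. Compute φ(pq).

φ(n) = (p − 1)(q − 1) = (43−1)(379−1) = 42·378 = 15876.

15876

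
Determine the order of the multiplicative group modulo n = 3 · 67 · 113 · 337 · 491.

φ(3) = 3 − 1 = 2.
φ(67) = 67 − 1 = 66.
φ(113) = 113 − 1 = 112.
φ(337) = 337 − 1 = 336.
φ(491) = 491 − 1 = 490.
Since φ is multiplicative, φ(3758251971) = 2 · 66 · 112 · 336 · 490 = 2434037760.

2434037760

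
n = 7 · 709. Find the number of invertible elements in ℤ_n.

φ(7) = 7 − 1 = 6.
φ(709) = 709 − 1 = 708.
Since φ is multiplicative, φ(4963) = 6 · 708 = 4248.

4248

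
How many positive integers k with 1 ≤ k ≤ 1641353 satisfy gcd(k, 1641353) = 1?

First factor: 1641353 = 7^2 · 19 · 41 · 43.
φ(1641353) = 1641353 · (1 − 1/7) · (1 − 1/19) · (1 − 1/41) · (1 − 1/43)
       = 1641353 · 181440/234479 = 1270080.

1270080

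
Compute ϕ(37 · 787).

28296

φ(37) = 37 − 1 = 36.
φ(787) = 787 − 1 = 786.
φ(29119) = 36 × 786 = 28296.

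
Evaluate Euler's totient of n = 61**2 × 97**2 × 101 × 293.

995192064000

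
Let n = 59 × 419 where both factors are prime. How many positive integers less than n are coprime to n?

φ(n) = (p − 1)(q − 1) = (59−1)(419−1) = 58·418 = 24244.

24244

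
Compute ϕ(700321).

604800

First factor: 700321 = 19 · 29 · 31 · 41.
φ(19) = 19 − 1 = 18.
φ(29) = 29 − 1 = 28.
φ(31) = 31 − 1 = 30.
φ(41) = 41 − 1 = 40.
Since φ is multiplicative, φ(700321) = 18 · 28 · 30 · 40 = 604800.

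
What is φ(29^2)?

812

φ(29^2) = 29^2 − 29^1 = 841 − 29 = 812.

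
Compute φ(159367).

First factor: 159367 = 13**2 · 23 · 41.
φ(159367) = 159367 · (1 − 1/13) · (1 − 1/23) · (1 − 1/41)
       = 159367 · 10560/12259 = 137280.

137280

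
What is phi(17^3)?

φ(4913) = 4913 · (1 − 1/17)
       = 4913 · 16/17 = 4624.

4624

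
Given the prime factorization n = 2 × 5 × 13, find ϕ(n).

48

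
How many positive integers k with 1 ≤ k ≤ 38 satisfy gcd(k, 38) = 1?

38 = 2 × 19.
φ(2) = 2 − 1 = 1.
φ(19) = 19 − 1 = 18.
Since φ is multiplicative, φ(38) = 1 · 18 = 18.

18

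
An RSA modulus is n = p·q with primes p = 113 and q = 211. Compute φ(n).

φ(23843) = 23843 · (1 − 1/113) · (1 − 1/211)
       = 23843 · 23520/23843 = 23520.

23520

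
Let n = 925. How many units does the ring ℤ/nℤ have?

720

Prime factorization: 925 = 5^2 · 37.
φ(925) = 925 · (1 − 1/5) · (1 − 1/37)
       = 925 · 144/185 = 720.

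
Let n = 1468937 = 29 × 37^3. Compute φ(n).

1379952

φ(1468937) = 1468937 · (1 − 1/29) · (1 − 1/37)
       = 1468937 · 1008/1073 = 1379952.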